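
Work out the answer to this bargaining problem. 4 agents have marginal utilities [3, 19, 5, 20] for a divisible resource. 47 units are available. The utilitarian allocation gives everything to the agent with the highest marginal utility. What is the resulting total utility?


Step 1: The marginal utilities are [3, 19, 5, 20]
Step 2: The highest marginal utility is 20
Step 3: All 47 units go to that agent
Step 4: Total utility = 20 * 47 = 940

940


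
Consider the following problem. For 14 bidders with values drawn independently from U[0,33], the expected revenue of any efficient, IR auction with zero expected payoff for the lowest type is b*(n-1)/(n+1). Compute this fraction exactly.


Step 1: By Revenue Equivalence, expected revenue = b*(n-1)/(n+1)
Step 2: Substituting n = 14, b = 33
Step 3: Revenue = 33*(14-1)/(14+1) = 33*13/15
Step 4: Revenue = 429/15 = 143/5

143/5


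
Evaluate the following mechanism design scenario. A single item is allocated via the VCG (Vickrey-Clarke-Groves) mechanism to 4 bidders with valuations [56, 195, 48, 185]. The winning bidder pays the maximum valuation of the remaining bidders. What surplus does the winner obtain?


Step 1: The winner is the agent with the highest value: agent 1 with value 195
Step 2: Values of other agents: [56, 48, 185]
Step 3: VCG payment = max of others' values = 185
Step 4: Surplus = 195 - 185 = 10

10


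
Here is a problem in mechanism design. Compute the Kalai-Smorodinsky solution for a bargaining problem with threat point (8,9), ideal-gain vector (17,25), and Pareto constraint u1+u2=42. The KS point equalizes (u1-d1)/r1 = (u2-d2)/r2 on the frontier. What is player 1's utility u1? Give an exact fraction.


Step 1: At the KS point, (u1-d1)/r1 = (u2-d2)/r2 = t and u1+u2 = 42
Step 2: u1 = d1 + r1*t and u2 = d2 + r2*t, so (d1 + r1*t) + (d2 + r2*t) = 42
Step 3: t = (42 - 8 - 9)/(17 + 25) = 25/42
Step 4: u1 = d1 + r1*t = 8 + 17 * 25/42 = 761/42
Step 5: (Check: u2 = d2 + r2*t = 1003/42; u1+u2 = 761/42 + 1003/42 = 42, on the frontier.)

761/42


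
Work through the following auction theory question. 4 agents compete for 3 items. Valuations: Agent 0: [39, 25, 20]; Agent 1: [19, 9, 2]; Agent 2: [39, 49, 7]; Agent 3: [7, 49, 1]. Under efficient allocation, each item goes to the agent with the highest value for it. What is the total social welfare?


Step 1: For each item, find the maximum value among all agents.
Step 2: Item 0 -> Agent 0 (value 39)
Step 3: Item 1 -> Agent 2 (value 49)
Step 4: Item 2 -> Agent 0 (value 20)
Step 5: Total welfare = 39 + 49 + 20 = 108

108


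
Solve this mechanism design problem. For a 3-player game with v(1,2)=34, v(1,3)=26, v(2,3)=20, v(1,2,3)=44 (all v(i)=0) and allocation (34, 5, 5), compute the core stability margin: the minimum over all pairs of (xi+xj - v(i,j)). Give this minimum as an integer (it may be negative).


Step 1: Slack for coalition (1,2): x1+x2 - v12 = 39 - 34 = 5
Step 2: Slack for coalition (1,3): x1+x3 - v13 = 39 - 26 = 13
Step 3: Slack for coalition (2,3): x2+x3 - v23 = 10 - 20 = -10
Step 4: Minimum slack = min(5, 13, -10) = -10, attained by (2,3); coalition (2,3) can block (slack < 0), so the allocation is not in the core

-10


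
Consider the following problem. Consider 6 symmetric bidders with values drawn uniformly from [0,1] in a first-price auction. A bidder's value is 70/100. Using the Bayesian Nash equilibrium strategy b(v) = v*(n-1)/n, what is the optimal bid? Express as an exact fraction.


Step 1: The symmetric BNE bidding function is b(v) = v * (n-1) / n
Step 2: Substitute v = 7/10 and n = 6
Step 3: b = 7/10 * 5/6
Step 4: b = 7/12

7/12


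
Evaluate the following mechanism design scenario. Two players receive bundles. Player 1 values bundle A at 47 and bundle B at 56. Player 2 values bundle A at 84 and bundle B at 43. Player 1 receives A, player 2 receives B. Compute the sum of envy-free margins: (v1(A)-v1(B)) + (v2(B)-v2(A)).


Step 1: Player 1's margin = v1(A) - v1(B) = 47 - 56 = -9
Step 2: Player 2's margin = v2(B) - v2(A) = 43 - 84 = -41
Step 3: Total margin = -9 + -41 = -50

-50


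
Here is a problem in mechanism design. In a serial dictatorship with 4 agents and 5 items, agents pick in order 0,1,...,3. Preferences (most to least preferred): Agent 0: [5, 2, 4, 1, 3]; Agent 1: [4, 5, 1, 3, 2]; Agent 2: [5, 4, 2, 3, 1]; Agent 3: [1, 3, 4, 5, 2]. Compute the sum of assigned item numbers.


Step 1: Agent 0 picks item 5
Step 2: Agent 1 picks item 4
Step 3: Agent 2 picks item 2
Step 4: Agent 3 picks item 1
Step 5: Sum = 5 + 4 + 2 + 1 = 12

12


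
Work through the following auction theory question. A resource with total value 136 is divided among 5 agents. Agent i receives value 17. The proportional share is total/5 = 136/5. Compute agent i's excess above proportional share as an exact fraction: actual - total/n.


Step 1: Proportional share = 136/5
Step 2: Agent's actual allocation = 17
Step 3: Excess = 17 - 136/5 = -51/5

-51/5


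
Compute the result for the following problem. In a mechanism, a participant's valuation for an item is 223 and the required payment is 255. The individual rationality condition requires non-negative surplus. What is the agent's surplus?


Step 1: Surplus = value - payment = 223 - 255 = -32
Step 2: IR is violated (surplus < 0)

-32


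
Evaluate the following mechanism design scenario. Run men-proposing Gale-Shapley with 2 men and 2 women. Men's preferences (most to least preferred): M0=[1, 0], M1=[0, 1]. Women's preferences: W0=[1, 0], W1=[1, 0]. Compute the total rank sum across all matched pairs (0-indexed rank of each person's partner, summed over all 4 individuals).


Step 1: Run Gale-Shapley (men propose, women hold best offer):
  M0 proposes to W1; she accepts
  M1 proposes to W0; she accepts
Step 2: Final matching: W0-M1, W1-M0
Step 3: 0-indexed ranks (man's rank of his match, then woman's): 0 + 0 + 0 + 1
Step 4: Total rank sum = 1

1


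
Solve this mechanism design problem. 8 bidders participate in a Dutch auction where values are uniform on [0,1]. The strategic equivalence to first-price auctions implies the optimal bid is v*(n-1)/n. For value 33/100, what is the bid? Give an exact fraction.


Step 1: Dutch auctions are strategically equivalent to first-price auctions
Step 2: The equilibrium bid is b(v) = v*(n-1)/n
Step 3: b = 33/100 * 7/8
Step 4: b = 231/800

231/800


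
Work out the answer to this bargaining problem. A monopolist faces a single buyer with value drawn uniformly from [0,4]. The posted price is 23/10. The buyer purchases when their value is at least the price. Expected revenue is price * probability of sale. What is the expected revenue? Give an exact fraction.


Step 1: Posted price r = 23/10, value support [0,4]
Step 2: P(v >= r) = (4 - 23/10)/4 = 17/40
Step 3: Expected revenue = r * P(v >= r) = 23/10 * 17/40
Step 4: Revenue = 391/400

391/400


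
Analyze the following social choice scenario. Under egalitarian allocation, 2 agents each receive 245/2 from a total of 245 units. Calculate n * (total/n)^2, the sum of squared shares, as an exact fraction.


Step 1: Each agent's share = 245/2
Step 2: Square of each share = (245/2)^2 = 60025/4
Step 3: Sum of squares = 2 * 60025/4 = 60025/2

60025/2


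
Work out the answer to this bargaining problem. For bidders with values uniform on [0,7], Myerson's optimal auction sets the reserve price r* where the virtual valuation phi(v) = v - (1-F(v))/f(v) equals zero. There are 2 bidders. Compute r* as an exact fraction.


Step 1: For U[0,7], F(v) = v/7 and f(v) = 1/7
Step 2: phi(v) = v - (1 - v/7)/(1/7) = v - (7 - v) = 2v - 7
Step 3: Set phi(r*) = 0: 2r* - 7 = 0
Step 4: r* = 7/2 (the number of bidders n = 2 does not enter)

7/2


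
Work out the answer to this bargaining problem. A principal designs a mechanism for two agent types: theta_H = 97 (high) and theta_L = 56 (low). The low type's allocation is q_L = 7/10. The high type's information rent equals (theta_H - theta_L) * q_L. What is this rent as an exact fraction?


Step 1: theta_H - theta_L = 97 - 56 = 41
Step 2: Information rent = (theta_H - theta_L) * q_L
Step 3: = 41 * 7/10
Step 4: = 287/10

287/10


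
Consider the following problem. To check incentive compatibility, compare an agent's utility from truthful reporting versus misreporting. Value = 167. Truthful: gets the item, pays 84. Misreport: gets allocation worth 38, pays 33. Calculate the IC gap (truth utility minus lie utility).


Step 1: U(truth) = value - payment = 167 - 84 = 83
Step 2: U(lie) = allocation - payment = 38 - 33 = 5
Step 3: IC gap = 83 - 5 = 78

78


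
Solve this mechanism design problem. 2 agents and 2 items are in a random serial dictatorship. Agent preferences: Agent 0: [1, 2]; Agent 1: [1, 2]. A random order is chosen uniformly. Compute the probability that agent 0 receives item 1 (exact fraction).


Step 1: Agent 0 wants item 1
Step 2: There are 2 possible orderings of agents
Step 3: In 1 orderings, agent 0 gets item 1
Step 4: Probability = 1/2

1/2


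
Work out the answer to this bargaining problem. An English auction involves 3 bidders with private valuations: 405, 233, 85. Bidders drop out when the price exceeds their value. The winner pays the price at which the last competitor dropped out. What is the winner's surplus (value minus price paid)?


Step 1: Identify the highest value: 405
Step 2: Identify the second-highest value: 233
Step 3: The final price = second-highest value = 233
Step 4: Surplus = 405 - 233 = 172

172


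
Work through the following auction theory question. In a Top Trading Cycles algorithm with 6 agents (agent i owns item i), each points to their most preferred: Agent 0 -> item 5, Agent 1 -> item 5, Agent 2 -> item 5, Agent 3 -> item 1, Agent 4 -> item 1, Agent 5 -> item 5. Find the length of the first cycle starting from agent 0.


Step 1: Trace the pointer graph from agent 0: 0 -> 5 -> 5
Step 2: A cycle is detected when we revisit agent 5
Step 3: The cycle is: 5 -> 5
Step 4: Cycle length = 1

1


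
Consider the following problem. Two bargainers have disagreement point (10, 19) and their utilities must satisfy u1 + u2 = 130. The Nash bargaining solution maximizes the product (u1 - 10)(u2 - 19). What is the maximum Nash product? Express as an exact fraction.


Step 1: The Nash solution splits surplus symmetrically above the disagreement point
Step 2: u1 = (total + d1 - d2)/2 = (130 + 10 - 19)/2 = 121/2
Step 3: u2 = (total - d1 + d2)/2 = (130 - 10 + 19)/2 = 139/2
Step 4: Nash product = (121/2 - 10) * (139/2 - 19)
Step 5: = 101/2 * 101/2 = 10201/4

10201/4


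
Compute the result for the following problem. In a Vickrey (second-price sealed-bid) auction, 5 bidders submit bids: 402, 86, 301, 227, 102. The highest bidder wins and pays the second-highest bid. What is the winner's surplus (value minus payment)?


Step 1: Sort bids in descending order: 402, 301, 227, 102, 86
Step 2: The winning bid is the highest: 402
Step 3: The payment equals the second-highest bid: 301
Step 4: Surplus = winner's bid - payment = 402 - 301 = 101

101


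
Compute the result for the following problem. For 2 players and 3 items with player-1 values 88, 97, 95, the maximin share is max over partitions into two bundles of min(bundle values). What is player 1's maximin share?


Step 1: Item values = 88, 97, 95
Step 2: Enumerate all 2-bundle partitions and take the smaller bundle:
  Partition 1: {88} vs {97,95} -> bundles 88, 192; min = 88
  Partition 2: {97} vs {88,95} -> bundles 97, 183; min = 97
  Partition 3: {95} vs {88,97} -> bundles 95, 185; min = 95
Step 3: MMS = max(88, 97, 95) = 97

97


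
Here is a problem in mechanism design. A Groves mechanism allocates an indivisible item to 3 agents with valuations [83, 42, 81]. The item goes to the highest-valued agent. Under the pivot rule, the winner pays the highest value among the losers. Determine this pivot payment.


Step 1: The efficient winner is agent 0 with value 83
Step 2: Other agents' values: [42, 81]
Step 3: Pivot payment = max(others) = 81
Step 4: The winner pays 81

81


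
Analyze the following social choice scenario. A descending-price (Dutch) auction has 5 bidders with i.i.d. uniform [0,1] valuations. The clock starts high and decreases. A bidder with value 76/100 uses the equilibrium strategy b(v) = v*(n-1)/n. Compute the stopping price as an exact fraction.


Step 1: Dutch auctions are strategically equivalent to first-price auctions
Step 2: The equilibrium bid is b(v) = v*(n-1)/n
Step 3: b = 19/25 * 4/5
Step 4: b = 76/125

76/125


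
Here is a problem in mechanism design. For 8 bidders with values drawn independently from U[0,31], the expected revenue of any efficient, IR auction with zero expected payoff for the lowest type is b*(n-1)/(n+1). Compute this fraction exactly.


Step 1: By Revenue Equivalence, expected revenue = b*(n-1)/(n+1)
Step 2: Substituting n = 8, b = 31
Step 3: Revenue = 31*(8-1)/(8+1) = 31*7/9
Step 4: Revenue = 217/9

217/9


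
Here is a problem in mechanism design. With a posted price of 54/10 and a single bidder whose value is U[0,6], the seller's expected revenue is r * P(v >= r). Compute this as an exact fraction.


Step 1: Posted price r = 27/5, value support [0,6]
Step 2: P(v >= r) = (6 - 27/5)/6 = 1/10
Step 3: Expected revenue = r * P(v >= r) = 27/5 * 1/10
Step 4: Revenue = 27/50

27/50


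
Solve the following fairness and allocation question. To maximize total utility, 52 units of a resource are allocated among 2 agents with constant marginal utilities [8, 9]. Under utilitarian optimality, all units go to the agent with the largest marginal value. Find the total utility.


Step 1: The marginal utilities are [8, 9]
Step 2: The highest marginal utility is 9
Step 3: All 52 units go to that agent
Step 4: Total utility = 9 * 52 = 468

468


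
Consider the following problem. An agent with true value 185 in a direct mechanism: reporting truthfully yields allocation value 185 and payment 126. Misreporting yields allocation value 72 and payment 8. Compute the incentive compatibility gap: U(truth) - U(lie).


Step 1: U(truth) = value - payment = 185 - 126 = 59
Step 2: U(lie) = allocation - payment = 72 - 8 = 64
Step 3: IC gap = 59 - 64 = -5

-5


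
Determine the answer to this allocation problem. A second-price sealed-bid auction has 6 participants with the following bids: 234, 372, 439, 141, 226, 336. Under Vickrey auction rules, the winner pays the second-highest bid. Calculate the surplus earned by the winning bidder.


Step 1: Sort bids in descending order: 439, 372, 336, 234, 226, 141
Step 2: The winning bid is the highest: 439
Step 3: The payment equals the second-highest bid: 372
Step 4: Surplus = winner's bid - payment = 439 - 372 = 67

67


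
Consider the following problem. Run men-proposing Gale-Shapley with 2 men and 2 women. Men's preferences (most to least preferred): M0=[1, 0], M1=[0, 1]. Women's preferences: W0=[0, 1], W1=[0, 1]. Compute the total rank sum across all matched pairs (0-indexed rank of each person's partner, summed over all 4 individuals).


Step 1: Run Gale-Shapley (men propose, women hold best offer):
  M0 proposes to W1; she accepts
  M1 proposes to W0; she accepts
Step 2: Final matching: W0-M1, W1-M0
Step 3: 0-indexed ranks (man's rank of his match, then woman's): 0 + 1 + 0 + 0
Step 4: Total rank sum = 1

1


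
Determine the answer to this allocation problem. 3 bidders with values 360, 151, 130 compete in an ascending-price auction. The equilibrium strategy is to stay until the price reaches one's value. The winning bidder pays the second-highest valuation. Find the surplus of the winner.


Step 1: Identify the highest value: 360
Step 2: Identify the second-highest value: 151
Step 3: The final price = second-highest value = 151
Step 4: Surplus = 360 - 151 = 209

209


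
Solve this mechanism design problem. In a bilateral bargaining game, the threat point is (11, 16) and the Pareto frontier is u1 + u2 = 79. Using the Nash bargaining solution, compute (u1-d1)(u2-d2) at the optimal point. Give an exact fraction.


Step 1: The Nash solution splits surplus symmetrically above the disagreement point
Step 2: u1 = (total + d1 - d2)/2 = (79 + 11 - 16)/2 = 37
Step 3: u2 = (total - d1 + d2)/2 = (79 - 11 + 16)/2 = 42
Step 4: Nash product = (37 - 11) * (42 - 16)
Step 5: = 26 * 26 = 676

676


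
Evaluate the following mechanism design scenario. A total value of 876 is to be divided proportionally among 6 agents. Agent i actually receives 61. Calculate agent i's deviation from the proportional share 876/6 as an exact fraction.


Step 1: Proportional share = 876/6 = 146
Step 2: Agent's actual allocation = 61
Step 3: Excess = 61 - 146 = -85

-85


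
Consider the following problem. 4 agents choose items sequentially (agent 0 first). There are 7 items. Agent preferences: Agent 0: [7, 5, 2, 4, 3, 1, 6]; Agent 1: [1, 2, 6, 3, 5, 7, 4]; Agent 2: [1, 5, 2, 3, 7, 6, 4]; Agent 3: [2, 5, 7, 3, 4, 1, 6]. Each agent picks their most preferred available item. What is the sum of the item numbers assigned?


Step 1: Agent 0 picks item 7
Step 2: Agent 1 picks item 1
Step 3: Agent 2 picks item 5
Step 4: Agent 3 picks item 2
Step 5: Sum = 7 + 1 + 5 + 2 = 15

15


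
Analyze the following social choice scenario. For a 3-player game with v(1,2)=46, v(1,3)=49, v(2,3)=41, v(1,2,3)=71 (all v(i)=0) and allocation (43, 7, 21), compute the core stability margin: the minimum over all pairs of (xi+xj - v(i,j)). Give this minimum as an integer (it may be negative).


Step 1: Slack for coalition (1,2): x1+x2 - v12 = 50 - 46 = 4
Step 2: Slack for coalition (1,3): x1+x3 - v13 = 64 - 49 = 15
Step 3: Slack for coalition (2,3): x2+x3 - v23 = 28 - 41 = -13
Step 4: Minimum slack = min(4, 15, -13) = -13, attained by (2,3); coalition (2,3) can block (slack < 0), so the allocation is not in the core

-13


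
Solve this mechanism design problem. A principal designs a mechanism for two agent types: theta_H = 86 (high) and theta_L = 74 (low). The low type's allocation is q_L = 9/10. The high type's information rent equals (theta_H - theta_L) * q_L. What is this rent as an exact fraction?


Step 1: theta_H - theta_L = 86 - 74 = 12
Step 2: Information rent = (theta_H - theta_L) * q_L
Step 3: = 12 * 9/10
Step 4: = 54/5

54/5


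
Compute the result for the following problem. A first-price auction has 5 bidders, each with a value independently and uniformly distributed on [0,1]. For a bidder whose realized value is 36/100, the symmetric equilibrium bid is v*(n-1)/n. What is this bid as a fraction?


Step 1: The symmetric BNE bidding function is b(v) = v * (n-1) / n
Step 2: Substitute v = 9/25 and n = 5
Step 3: b = 9/25 * 4/5
Step 4: b = 36/125

36/125


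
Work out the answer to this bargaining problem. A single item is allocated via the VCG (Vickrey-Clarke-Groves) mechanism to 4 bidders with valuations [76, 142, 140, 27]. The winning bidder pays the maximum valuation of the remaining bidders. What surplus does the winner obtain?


Step 1: The winner is the agent with the highest value: agent 1 with value 142
Step 2: Values of other agents: [76, 140, 27]
Step 3: VCG payment = max of others' values = 140
Step 4: Surplus = 142 - 140 = 2

2


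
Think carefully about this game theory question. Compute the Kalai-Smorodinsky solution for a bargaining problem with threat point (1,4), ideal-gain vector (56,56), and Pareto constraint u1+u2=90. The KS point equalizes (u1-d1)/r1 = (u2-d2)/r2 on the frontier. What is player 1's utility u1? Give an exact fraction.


Step 1: At the KS point, (u1-d1)/r1 = (u2-d2)/r2 = t and u1+u2 = 90
Step 2: u1 = d1 + r1*t and u2 = d2 + r2*t, so (d1 + r1*t) + (d2 + r2*t) = 90
Step 3: t = (90 - 1 - 4)/(56 + 56) = 85/112
Step 4: u1 = d1 + r1*t = 1 + 56 * 85/112 = 87/2
Step 5: (Check: u2 = d2 + r2*t = 93/2; u1+u2 = 87/2 + 93/2 = 90, on the frontier.)

87/2


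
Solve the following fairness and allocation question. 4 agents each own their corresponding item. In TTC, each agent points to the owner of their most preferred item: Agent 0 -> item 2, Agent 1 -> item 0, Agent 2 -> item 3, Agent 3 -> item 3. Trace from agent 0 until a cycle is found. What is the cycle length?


Step 1: Trace the pointer graph from agent 0: 0 -> 2 -> 3 -> 3
Step 2: A cycle is detected when we revisit agent 3
Step 3: The cycle is: 3 -> 3
Step 4: Cycle length = 1

1


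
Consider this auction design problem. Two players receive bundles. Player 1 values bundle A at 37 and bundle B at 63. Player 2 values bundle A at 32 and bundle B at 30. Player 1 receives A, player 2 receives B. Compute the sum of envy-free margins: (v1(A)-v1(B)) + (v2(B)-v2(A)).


Step 1: Player 1's margin = v1(A) - v1(B) = 37 - 63 = -26
Step 2: Player 2's margin = v2(B) - v2(A) = 30 - 32 = -2
Step 3: Total margin = -26 + -2 = -28

-28


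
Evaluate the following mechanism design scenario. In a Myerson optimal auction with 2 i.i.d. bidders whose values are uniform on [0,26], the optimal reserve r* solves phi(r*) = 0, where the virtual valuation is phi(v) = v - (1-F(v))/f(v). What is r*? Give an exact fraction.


Step 1: For U[0,26], F(v) = v/26 and f(v) = 1/26
Step 2: phi(v) = v - (1 - v/26)/(1/26) = v - (26 - v) = 2v - 26
Step 3: Set phi(r*) = 0: 2r* - 26 = 0
Step 4: r* = 26/2 = 13 (the number of bidders n = 2 does not enter)

13


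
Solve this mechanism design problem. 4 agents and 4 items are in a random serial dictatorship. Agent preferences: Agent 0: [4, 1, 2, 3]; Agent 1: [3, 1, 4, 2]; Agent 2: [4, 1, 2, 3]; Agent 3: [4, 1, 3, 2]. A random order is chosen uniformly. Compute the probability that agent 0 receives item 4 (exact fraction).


Step 1: Agent 0 wants item 4
Step 2: There are 24 possible orderings of agents
Step 3: In 8 orderings, agent 0 gets item 4
Step 4: Probability = 8/24 = 1/3

1/3


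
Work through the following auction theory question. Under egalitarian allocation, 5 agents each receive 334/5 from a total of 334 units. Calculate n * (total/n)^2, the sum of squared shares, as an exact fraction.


Step 1: Each agent's share = 334/5
Step 2: Square of each share = (334/5)^2 = 111556/25
Step 3: Sum of squares = 5 * 111556/25 = 111556/5

111556/5


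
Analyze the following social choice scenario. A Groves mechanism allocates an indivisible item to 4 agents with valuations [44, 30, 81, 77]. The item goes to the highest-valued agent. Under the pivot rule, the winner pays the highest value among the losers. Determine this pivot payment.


Step 1: The efficient winner is agent 2 with value 81
Step 2: Other agents' values: [44, 30, 77]
Step 3: Pivot payment = max(others) = 77
Step 4: The winner pays 77

77


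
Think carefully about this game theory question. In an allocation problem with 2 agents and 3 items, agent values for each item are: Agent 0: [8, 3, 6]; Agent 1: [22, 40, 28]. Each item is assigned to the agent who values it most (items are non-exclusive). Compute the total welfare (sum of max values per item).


Step 1: For each item, find the maximum value among all agents.
Step 2: Item 0 -> Agent 1 (value 22)
Step 3: Item 1 -> Agent 1 (value 40)
Step 4: Item 2 -> Agent 1 (value 28)
Step 5: Total welfare = 22 + 40 + 28 = 90

90


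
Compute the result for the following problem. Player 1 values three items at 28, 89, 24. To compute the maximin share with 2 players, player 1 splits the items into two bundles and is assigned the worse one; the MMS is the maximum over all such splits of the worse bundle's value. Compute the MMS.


Step 1: Item values = 28, 89, 24
Step 2: Enumerate all 2-bundle partitions and take the smaller bundle:
  Partition 1: {28} vs {89,24} -> bundles 28, 113; min = 28
  Partition 2: {89} vs {28,24} -> bundles 89, 52; min = 52
  Partition 3: {24} vs {28,89} -> bundles 24, 117; min = 24
Step 3: MMS = max(28, 52, 24) = 52

52


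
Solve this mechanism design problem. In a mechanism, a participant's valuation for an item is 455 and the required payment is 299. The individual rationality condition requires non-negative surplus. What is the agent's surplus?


Step 1: Surplus = value - payment = 455 - 299 = 156
Step 2: IR is satisfied (surplus >= 0)

156


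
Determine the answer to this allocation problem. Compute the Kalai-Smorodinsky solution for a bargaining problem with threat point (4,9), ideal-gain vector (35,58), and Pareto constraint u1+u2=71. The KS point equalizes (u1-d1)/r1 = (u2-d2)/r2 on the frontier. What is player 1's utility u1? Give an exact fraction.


Step 1: At the KS point, (u1-d1)/r1 = (u2-d2)/r2 = t and u1+u2 = 71
Step 2: u1 = d1 + r1*t and u2 = d2 + r2*t, so (d1 + r1*t) + (d2 + r2*t) = 71
Step 3: t = (71 - 4 - 9)/(35 + 58) = 58/93
Step 4: u1 = d1 + r1*t = 4 + 35 * 58/93 = 2402/93
Step 5: (Check: u2 = d2 + r2*t = 4201/93; u1+u2 = 2402/93 + 4201/93 = 71, on the frontier.)

2402/93


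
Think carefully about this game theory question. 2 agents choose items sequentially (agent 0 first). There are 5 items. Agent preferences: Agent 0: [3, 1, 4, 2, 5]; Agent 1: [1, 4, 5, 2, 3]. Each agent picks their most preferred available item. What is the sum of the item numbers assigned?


Step 1: Agent 0 picks item 3
Step 2: Agent 1 picks item 1
Step 3: Sum = 3 + 1 = 4

4


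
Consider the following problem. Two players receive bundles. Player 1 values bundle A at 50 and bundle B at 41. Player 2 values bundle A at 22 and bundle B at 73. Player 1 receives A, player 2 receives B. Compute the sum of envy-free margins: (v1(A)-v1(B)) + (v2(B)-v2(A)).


Step 1: Player 1's margin = v1(A) - v1(B) = 50 - 41 = 9
Step 2: Player 2's margin = v2(B) - v2(A) = 73 - 22 = 51
Step 3: Total margin = 9 + 51 = 60

60


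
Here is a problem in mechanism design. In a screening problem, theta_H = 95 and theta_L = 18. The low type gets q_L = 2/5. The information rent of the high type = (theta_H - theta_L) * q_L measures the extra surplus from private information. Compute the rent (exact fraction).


Step 1: theta_H - theta_L = 95 - 18 = 77
Step 2: Information rent = (theta_H - theta_L) * q_L
Step 3: = 77 * 2/5
Step 4: = 154/5

154/5


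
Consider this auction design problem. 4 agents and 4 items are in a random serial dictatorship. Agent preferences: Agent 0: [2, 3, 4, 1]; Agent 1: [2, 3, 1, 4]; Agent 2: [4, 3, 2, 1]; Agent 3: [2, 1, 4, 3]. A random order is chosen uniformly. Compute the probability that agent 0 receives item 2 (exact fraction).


Step 1: Agent 0 wants item 2
Step 2: There are 24 possible orderings of agents
Step 3: In 8 orderings, agent 0 gets item 2
Step 4: Probability = 8/24 = 1/3

1/3


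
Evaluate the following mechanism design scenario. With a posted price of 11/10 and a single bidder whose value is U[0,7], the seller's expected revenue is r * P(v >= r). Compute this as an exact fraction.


Step 1: Posted price r = 11/10, value support [0,7]
Step 2: P(v >= r) = (7 - 11/10)/7 = 59/70
Step 3: Expected revenue = r * P(v >= r) = 11/10 * 59/70
Step 4: Revenue = 649/700

649/700


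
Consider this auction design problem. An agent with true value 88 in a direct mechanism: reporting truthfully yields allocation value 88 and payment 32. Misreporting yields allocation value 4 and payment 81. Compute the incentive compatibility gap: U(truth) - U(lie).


Step 1: U(truth) = value - payment = 88 - 32 = 56
Step 2: U(lie) = allocation - payment = 4 - 81 = -77
Step 3: IC gap = 56 - (-77) = 133

133


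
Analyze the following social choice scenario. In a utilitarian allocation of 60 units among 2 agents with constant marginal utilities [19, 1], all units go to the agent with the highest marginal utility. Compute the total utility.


Step 1: The marginal utilities are [19, 1]
Step 2: The highest marginal utility is 19
Step 3: All 60 units go to that agent
Step 4: Total utility = 19 * 60 = 1140

1140


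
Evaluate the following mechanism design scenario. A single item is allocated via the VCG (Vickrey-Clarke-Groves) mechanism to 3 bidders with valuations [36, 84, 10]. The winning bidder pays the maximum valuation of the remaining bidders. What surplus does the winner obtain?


Step 1: The winner is the agent with the highest value: agent 1 with value 84
Step 2: Values of other agents: [36, 10]
Step 3: VCG payment = max of others' values = 36
Step 4: Surplus = 84 - 36 = 48

48


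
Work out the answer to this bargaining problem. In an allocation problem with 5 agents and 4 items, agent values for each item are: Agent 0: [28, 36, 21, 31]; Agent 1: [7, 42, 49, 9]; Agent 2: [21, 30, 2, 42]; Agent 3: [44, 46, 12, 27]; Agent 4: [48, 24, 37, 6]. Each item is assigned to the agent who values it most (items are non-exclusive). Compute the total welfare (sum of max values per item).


Step 1: For each item, find the maximum value among all agents.
Step 2: Item 0 -> Agent 4 (value 48)
Step 3: Item 1 -> Agent 3 (value 46)
Step 4: Item 2 -> Agent 1 (value 49)
Step 5: Item 3 -> Agent 2 (value 42)
Step 6: Total welfare = 48 + 46 + 49 + 42 = 185

185


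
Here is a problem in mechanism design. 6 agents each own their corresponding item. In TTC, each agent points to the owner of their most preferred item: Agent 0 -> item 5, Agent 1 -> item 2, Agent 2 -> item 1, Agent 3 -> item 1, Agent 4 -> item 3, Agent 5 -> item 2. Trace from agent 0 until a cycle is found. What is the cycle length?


Step 1: Trace the pointer graph from agent 0: 0 -> 5 -> 2 -> 1 -> 2
Step 2: A cycle is detected when we revisit agent 2
Step 3: The cycle is: 2 -> 1 -> 2
Step 4: Cycle length = 2

2


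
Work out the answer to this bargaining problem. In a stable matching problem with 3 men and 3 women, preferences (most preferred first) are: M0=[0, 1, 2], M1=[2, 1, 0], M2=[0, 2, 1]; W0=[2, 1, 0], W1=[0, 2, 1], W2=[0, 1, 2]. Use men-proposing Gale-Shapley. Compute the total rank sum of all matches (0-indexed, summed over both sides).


Step 1: Run Gale-Shapley (men propose, women hold best offer):
  M0 proposes to W0; she accepts
  M1 proposes to W2; she accepts
  M2 proposes to W0; she switches from M0
  M0 proposes to W1; she accepts
Step 2: Final matching: W0-M2, W1-M0, W2-M1
Step 3: 0-indexed ranks (man's rank of his match, then woman's): 0 + 0 + 1 + 0 + 0 + 1
Step 4: Total rank sum = 2

2


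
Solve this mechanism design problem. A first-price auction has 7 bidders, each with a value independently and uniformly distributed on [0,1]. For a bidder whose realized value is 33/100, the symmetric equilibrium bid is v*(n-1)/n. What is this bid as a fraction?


Step 1: The symmetric BNE bidding function is b(v) = v * (n-1) / n
Step 2: Substitute v = 33/100 and n = 7
Step 3: b = 33/100 * 6/7
Step 4: b = 99/350

99/350


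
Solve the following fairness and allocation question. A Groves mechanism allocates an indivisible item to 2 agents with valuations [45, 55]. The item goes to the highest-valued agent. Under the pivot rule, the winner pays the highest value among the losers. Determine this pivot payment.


Step 1: The efficient winner is agent 1 with value 55
Step 2: Other agents' values: [45]
Step 3: Pivot payment = max(others) = 45
Step 4: The winner pays 45

45


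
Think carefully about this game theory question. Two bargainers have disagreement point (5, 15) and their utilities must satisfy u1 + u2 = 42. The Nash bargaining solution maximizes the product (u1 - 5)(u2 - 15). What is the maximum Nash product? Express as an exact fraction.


Step 1: The Nash solution splits surplus symmetrically above the disagreement point
Step 2: u1 = (total + d1 - d2)/2 = (42 + 5 - 15)/2 = 16
Step 3: u2 = (total - d1 + d2)/2 = (42 - 5 + 15)/2 = 26
Step 4: Nash product = (16 - 5) * (26 - 15)
Step 5: = 11 * 11 = 121

121


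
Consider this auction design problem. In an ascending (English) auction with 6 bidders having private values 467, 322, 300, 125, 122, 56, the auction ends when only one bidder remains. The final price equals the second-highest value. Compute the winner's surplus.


Step 1: Identify the highest value: 467
Step 2: Identify the second-highest value: 322
Step 3: The final price = second-highest value = 322
Step 4: Surplus = 467 - 322 = 145

145


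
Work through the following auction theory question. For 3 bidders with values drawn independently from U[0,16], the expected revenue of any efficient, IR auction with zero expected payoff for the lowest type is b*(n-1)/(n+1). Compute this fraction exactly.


Step 1: By Revenue Equivalence, expected revenue = b*(n-1)/(n+1)
Step 2: Substituting n = 3, b = 16
Step 3: Revenue = 16*(3-1)/(3+1) = 16*2/4
Step 4: Revenue = 32/4 = 8

8


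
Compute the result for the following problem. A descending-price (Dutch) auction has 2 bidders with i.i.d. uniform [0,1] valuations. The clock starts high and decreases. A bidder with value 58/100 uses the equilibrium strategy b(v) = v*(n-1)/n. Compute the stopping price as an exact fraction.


Step 1: Dutch auctions are strategically equivalent to first-price auctions
Step 2: The equilibrium bid is b(v) = v*(n-1)/n
Step 3: b = 29/50 * 1/2
Step 4: b = 29/100

29/100


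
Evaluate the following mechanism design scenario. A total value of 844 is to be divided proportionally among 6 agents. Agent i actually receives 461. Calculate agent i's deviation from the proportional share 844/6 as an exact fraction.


Step 1: Proportional share = 844/6 = 422/3
Step 2: Agent's actual allocation = 461
Step 3: Excess = 461 - 422/3 = 961/3

961/3


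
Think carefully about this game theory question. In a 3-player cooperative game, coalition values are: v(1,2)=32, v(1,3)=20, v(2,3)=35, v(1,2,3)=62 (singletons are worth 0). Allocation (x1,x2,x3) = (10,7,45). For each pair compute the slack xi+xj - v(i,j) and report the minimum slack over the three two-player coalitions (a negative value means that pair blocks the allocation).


Step 1: Slack for coalition (1,2): x1+x2 - v12 = 17 - 32 = -15
Step 2: Slack for coalition (1,3): x1+x3 - v13 = 55 - 20 = 35
Step 3: Slack for coalition (2,3): x2+x3 - v23 = 52 - 35 = 17
Step 4: Minimum slack = min(-15, 35, 17) = -15, attained by (1,2); coalition (1,2) can block (slack < 0), so the allocation is not in the core

-15


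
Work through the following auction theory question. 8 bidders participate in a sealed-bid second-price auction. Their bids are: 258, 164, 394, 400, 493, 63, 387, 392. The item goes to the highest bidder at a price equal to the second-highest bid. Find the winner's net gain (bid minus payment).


Step 1: Sort bids in descending order: 493, 400, 394, 392, 387, 258, 164, 63
Step 2: The winning bid is the highest: 493
Step 3: The payment equals the second-highest bid: 400
Step 4: Surplus = winner's bid - payment = 493 - 400 = 93

93


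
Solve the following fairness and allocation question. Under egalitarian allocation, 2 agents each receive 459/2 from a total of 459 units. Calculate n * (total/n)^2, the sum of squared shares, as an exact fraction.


Step 1: Each agent's share = 459/2
Step 2: Square of each share = (459/2)^2 = 210681/4
Step 3: Sum of squares = 2 * 210681/4 = 210681/2

210681/2


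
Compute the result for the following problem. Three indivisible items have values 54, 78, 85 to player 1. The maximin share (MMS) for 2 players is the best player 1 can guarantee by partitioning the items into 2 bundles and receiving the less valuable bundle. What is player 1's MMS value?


Step 1: Item values = 54, 78, 85
Step 2: Enumerate all 2-bundle partitions and take the smaller bundle:
  Partition 1: {54} vs {78,85} -> bundles 54, 163; min = 54
  Partition 2: {78} vs {54,85} -> bundles 78, 139; min = 78
  Partition 3: {85} vs {54,78} -> bundles 85, 132; min = 85
Step 3: MMS = max(54, 78, 85) = 85

85


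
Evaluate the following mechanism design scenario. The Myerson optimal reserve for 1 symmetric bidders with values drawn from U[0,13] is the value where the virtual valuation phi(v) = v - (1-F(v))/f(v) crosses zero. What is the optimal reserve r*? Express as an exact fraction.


Step 1: For U[0,13], F(v) = v/13 and f(v) = 1/13
Step 2: phi(v) = v - (1 - v/13)/(1/13) = v - (13 - v) = 2v - 13
Step 3: Set phi(r*) = 0: 2r* - 13 = 0
Step 4: r* = 13/2 (the number of bidders n = 1 does not enter)

13/2


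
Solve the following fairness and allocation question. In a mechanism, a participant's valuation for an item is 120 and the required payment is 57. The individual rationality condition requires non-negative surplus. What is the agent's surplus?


Step 1: Surplus = value - payment = 120 - 57 = 63
Step 2: IR is satisfied (surplus >= 0)

63


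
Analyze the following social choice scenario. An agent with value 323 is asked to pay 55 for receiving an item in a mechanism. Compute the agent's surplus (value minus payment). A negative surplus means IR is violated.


Step 1: Surplus = value - payment = 323 - 55 = 268
Step 2: IR is satisfied (surplus >= 0)

268


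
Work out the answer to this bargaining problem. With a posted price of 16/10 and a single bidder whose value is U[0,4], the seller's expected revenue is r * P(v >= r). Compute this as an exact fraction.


Step 1: Posted price r = 8/5, value support [0,4]
Step 2: P(v >= r) = (4 - 8/5)/4 = 3/5
Step 3: Expected revenue = r * P(v >= r) = 8/5 * 3/5
Step 4: Revenue = 24/25

24/25


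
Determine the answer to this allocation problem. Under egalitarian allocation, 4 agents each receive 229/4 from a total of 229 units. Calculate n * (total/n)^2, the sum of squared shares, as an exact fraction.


Step 1: Each agent's share = 229/4
Step 2: Square of each share = (229/4)^2 = 52441/16
Step 3: Sum of squares = 4 * 52441/16 = 52441/4

52441/4


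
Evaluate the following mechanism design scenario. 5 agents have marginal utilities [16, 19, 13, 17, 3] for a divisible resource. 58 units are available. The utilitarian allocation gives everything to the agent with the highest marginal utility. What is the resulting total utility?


Step 1: The marginal utilities are [16, 19, 13, 17, 3]
Step 2: The highest marginal utility is 19
Step 3: All 58 units go to that agent
Step 4: Total utility = 19 * 58 = 1102

1102


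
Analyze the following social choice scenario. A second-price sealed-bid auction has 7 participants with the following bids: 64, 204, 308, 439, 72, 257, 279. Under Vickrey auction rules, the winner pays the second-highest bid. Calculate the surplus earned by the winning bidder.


Step 1: Sort bids in descending order: 439, 308, 279, 257, 204, 72, 64
Step 2: The winning bid is the highest: 439
Step 3: The payment equals the second-highest bid: 308
Step 4: Surplus = winner's bid - payment = 439 - 308 = 131

131


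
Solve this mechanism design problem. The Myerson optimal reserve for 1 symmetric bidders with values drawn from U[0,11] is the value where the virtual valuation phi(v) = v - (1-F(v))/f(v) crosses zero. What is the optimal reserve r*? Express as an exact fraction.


Step 1: For U[0,11], F(v) = v/11 and f(v) = 1/11
Step 2: phi(v) = v - (1 - v/11)/(1/11) = v - (11 - v) = 2v - 11
Step 3: Set phi(r*) = 0: 2r* - 11 = 0
Step 4: r* = 11/2 (the number of bidders n = 1 does not enter)

11/2


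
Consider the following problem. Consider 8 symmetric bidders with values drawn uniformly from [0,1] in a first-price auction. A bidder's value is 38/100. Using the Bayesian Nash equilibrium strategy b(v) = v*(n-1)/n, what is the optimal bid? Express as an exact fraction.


Step 1: The symmetric BNE bidding function is b(v) = v * (n-1) / n
Step 2: Substitute v = 19/50 and n = 8
Step 3: b = 19/50 * 7/8
Step 4: b = 133/400

133/400


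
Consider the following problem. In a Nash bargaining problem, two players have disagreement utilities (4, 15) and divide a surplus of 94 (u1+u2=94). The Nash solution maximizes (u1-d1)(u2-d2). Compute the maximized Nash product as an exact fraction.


Step 1: The Nash solution splits surplus symmetrically above the disagreement point
Step 2: u1 = (total + d1 - d2)/2 = (94 + 4 - 15)/2 = 83/2
Step 3: u2 = (total - d1 + d2)/2 = (94 - 4 + 15)/2 = 105/2
Step 4: Nash product = (83/2 - 4) * (105/2 - 15)
Step 5: = 75/2 * 75/2 = 5625/4

5625/4


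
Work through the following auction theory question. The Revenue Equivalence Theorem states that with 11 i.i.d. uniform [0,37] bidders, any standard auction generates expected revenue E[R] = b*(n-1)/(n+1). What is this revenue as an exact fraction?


Step 1: By Revenue Equivalence, expected revenue = b*(n-1)/(n+1)
Step 2: Substituting n = 11, b = 37
Step 3: Revenue = 37*(11-1)/(11+1) = 37*10/12
Step 4: Revenue = 370/12 = 185/6

185/6
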